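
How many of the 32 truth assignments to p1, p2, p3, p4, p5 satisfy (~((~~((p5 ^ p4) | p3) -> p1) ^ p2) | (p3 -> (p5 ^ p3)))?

p1 | p2 | p3 | p4 | p5 | φ
-- | -- | -- | -- | -- | -
1  | 1  | 1  | 1  | 1  | 1
1  | 1  | 1  | 1  | 0  | 1
1  | 1  | 1  | 0  | 1  | 1
1  | 1  | 1  | 0  | 0  | 1
1  | 1  | 0  | 1  | 1  | 1
1  | 1  | 0  | 1  | 0  | 1
1  | 1  | 0  | 0  | 1  | 1
1  | 1  | 0  | 0  | 0  | 1
1  | 0  | 1  | 1  | 1  | 0
1  | 0  | 1  | 1  | 0  | 1
1  | 0  | 1  | 0  | 1  | 0
1  | 0  | 1  | 0  | 0  | 1
1  | 0  | 0  | 1  | 1  | 1
1  | 0  | 0  | 1  | 0  | 1
1  | 0  | 0  | 0  | 1  | 1
1  | 0  | 0  | 0  | 0  | 1
0  | 1  | 1  | 1  | 1  | 0
0  | 1  | 1  | 1  | 0  | 1
0  | 1  | 1  | 0  | 1  | 0
0  | 1  | 1  | 0  | 0  | 1
0  | 1  | 0  | 1  | 1  | 1
0  | 1  | 0  | 1  | 0  | 1
0  | 1  | 0  | 0  | 1  | 1
0  | 1  | 0  | 0  | 0  | 1
0  | 0  | 1  | 1  | 1  | 1
0  | 0  | 1  | 1  | 0  | 1
0  | 0  | 1  | 0  | 1  | 1
0  | 0  | 1  | 0  | 0  | 1
0  | 0  | 0  | 1  | 1  | 1
0  | 0  | 0  | 1  | 0  | 1
0  | 0  | 0  | 0  | 1  | 1
0  | 0  | 0  | 0  | 0  | 1
The formula is true on 28 of the 32 rows.

28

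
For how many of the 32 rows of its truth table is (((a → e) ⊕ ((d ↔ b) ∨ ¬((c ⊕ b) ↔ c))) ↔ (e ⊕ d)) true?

a | b | c | d | e || φ
1 | 1 | 1 | 1 | 1 || 1
1 | 1 | 1 | 1 | 0 || 1
1 | 1 | 1 | 0 | 1 || 0
1 | 1 | 1 | 0 | 0 || 0
1 | 1 | 0 | 1 | 1 || 1
1 | 1 | 0 | 1 | 0 || 1
1 | 1 | 0 | 0 | 1 || 0
1 | 1 | 0 | 0 | 0 || 0
1 | 0 | 1 | 1 | 1 || 0
1 | 0 | 1 | 1 | 0 || 0
1 | 0 | 1 | 0 | 1 || 0
1 | 0 | 1 | 0 | 0 || 0
1 | 0 | 0 | 1 | 1 || 0
1 | 0 | 0 | 1 | 0 || 0
1 | 0 | 0 | 0 | 1 || 0
1 | 0 | 0 | 0 | 0 || 0
0 | 1 | 1 | 1 | 1 || 1
0 | 1 | 1 | 1 | 0 || 0
0 | 1 | 1 | 0 | 1 || 0
0 | 1 | 1 | 0 | 0 || 1
0 | 1 | 0 | 1 | 1 || 1
0 | 1 | 0 | 1 | 0 || 0
0 | 1 | 0 | 0 | 1 || 0
0 | 1 | 0 | 0 | 0 || 1
0 | 0 | 1 | 1 | 1 || 0
0 | 0 | 1 | 1 | 0 || 1
0 | 0 | 1 | 0 | 1 || 0
0 | 0 | 1 | 0 | 0 || 1
0 | 0 | 0 | 1 | 1 || 0
0 | 0 | 0 | 1 | 0 || 1
0 | 0 | 0 | 0 | 1 || 0
0 | 0 | 0 | 0 | 0 || 1
The formula is true on 12 of the 32 rows.

12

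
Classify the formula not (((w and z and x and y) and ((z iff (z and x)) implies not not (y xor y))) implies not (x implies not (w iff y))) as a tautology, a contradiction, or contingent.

contradiction

x | y | z | w || (w and z and x and y) | (z and x) | (z iff (z and x)) | (y xor y) | not (y xor y) | not not (y xor y) | (w iff y) | not (w iff y) | (x implies not (w iff y)) | φ
0 | 0 | 0 | 0 ||           0           |     0     |         1         |     0     |       1       |         0         |     1     |       0       |             1             | 0
0 | 0 | 0 | 1 ||           0           |     0     |         1         |     0     |       1       |         0         |     0     |       1       |             1             | 0
0 | 0 | 1 | 0 ||           0           |     0     |         0         |     0     |       1       |         0         |     1     |       0       |             1             | 0
0 | 0 | 1 | 1 ||           0           |     0     |         0         |     0     |       1       |         0         |     0     |       1       |             1             | 0
0 | 1 | 0 | 0 ||           0           |     0     |         1         |     0     |       1       |         0         |     0     |       1       |             1             | 0
0 | 1 | 0 | 1 ||           0           |     0     |         1         |     0     |       1       |         0         |     1     |       0       |             1             | 0
0 | 1 | 1 | 0 ||           0           |     0     |         0         |     0     |       1       |         0         |     0     |       1       |             1             | 0
0 | 1 | 1 | 1 ||           0           |     0     |         0         |     0     |       1       |         0         |     1     |       0       |             1             | 0
1 | 0 | 0 | 0 ||           0           |     0     |         1         |     0     |       1       |         0         |     1     |       0       |             0             | 0
1 | 0 | 0 | 1 ||           0           |     0     |         1         |     0     |       1       |         0         |     0     |       1       |             1             | 0
1 | 0 | 1 | 0 ||           0           |     1     |         1         |     0     |       1       |         0         |     1     |       0       |             0             | 0
1 | 0 | 1 | 1 ||           0           |     1     |         1         |     0     |       1       |         0         |     0     |       1       |             1             | 0
1 | 1 | 0 | 0 ||           0           |     0     |         1         |     0     |       1       |         0         |     0     |       1       |             1             | 0
1 | 1 | 0 | 1 ||           0           |     0     |         1         |     0     |       1       |         0         |     1     |       0       |             0             | 0
1 | 1 | 1 | 0 ||           0           |     1     |         1         |     0     |       1       |         0         |     0     |       1       |             1             | 0
1 | 1 | 1 | 1 ||           1           |     1     |         1         |     0     |       1       |         0         |     1     |       0       |             0             | 0
Every row is 0, so the formula is a contradiction.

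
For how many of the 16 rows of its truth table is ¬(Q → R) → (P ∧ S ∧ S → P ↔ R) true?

P  Q  R  S  |  (¬(Q → R) → (((P ∧ (S ∧ S)) → P) ↔ R))
1  1  1  1  |                    1                   
1  1  1  0  |                    1                   
1  1  0  1  |                    0                   
1  1  0  0  |                    0                   
1  0  1  1  |                    1                   
1  0  1  0  |                    1                   
1  0  0  1  |                    1                   
1  0  0  0  |                    1                   
0  1  1  1  |                    1                   
0  1  1  0  |                    1                   
0  1  0  1  |                    0                   
0  1  0  0  |                    0                   
0  0  1  1  |                    1                   
0  0  1  0  |                    1                   
0  0  0  1  |                    1                   
0  0  0  0  |                    1                   
The formula is true on 12 of the 16 rows.

12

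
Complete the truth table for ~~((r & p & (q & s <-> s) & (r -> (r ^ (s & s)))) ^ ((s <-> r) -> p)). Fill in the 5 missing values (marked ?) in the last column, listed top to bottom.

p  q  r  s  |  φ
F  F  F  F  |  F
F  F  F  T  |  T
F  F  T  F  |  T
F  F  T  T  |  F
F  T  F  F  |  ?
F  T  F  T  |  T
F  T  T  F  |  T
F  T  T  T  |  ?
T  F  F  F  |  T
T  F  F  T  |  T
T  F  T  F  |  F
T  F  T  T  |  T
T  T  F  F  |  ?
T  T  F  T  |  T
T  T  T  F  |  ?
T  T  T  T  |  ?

F, F, T, F, T

Row p=F, q=T, r=F, s=F: ((r & p & (q & s <-> s) & (r -> (r ^ (s & s)))) ^ ((s <-> r) -> p)) = F, ~((r & p & (q & s <-> s) & (r -> (r ^ (s & s)))) ^ ((s <-> r) -> p)) = T, so the formula = F.
Row p=F, q=T, r=T, s=T: ((r & p & (q & s <-> s) & (r -> (r ^ (s & s)))) ^ ((s <-> r) -> p)) = F, ~((r & p & (q & s <-> s) & (r -> (r ^ (s & s)))) ^ ((s <-> r) -> p)) = T, so the formula = F.
Row p=T, q=T, r=F, s=F: ((r & p & (q & s <-> s) & (r -> (r ^ (s & s)))) ^ ((s <-> r) -> p)) = T, ~((r & p & (q & s <-> s) & (r -> (r ^ (s & s)))) ^ ((s <-> r) -> p)) = F, so the formula = T.
Row p=T, q=T, r=T, s=F: ((r & p & (q & s <-> s) & (r -> (r ^ (s & s)))) ^ ((s <-> r) -> p)) = F, ~((r & p & (q & s <-> s) & (r -> (r ^ (s & s)))) ^ ((s <-> r) -> p)) = T, so the formula = F.
Row p=T, q=T, r=T, s=T: ((r & p & (q & s <-> s) & (r -> (r ^ (s & s)))) ^ ((s <-> r) -> p)) = T, ~((r & p & (q & s <-> s) & (r -> (r ^ (s & s)))) ^ ((s <-> r) -> p)) = F, so the formula = T.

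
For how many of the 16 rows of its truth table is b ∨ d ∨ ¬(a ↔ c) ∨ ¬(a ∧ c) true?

a | b | c | d || (a ↔ c) | ¬(a ↔ c) | (a ∧ c) | ¬(a ∧ c) | (¬(a ↔ c) ∨ ¬(a ∧ c)) | (d ∨ (¬(a ↔ c) ∨ ¬(a ∧ c))) | (b ∨ (d ∨ (¬(a ↔ c) ∨ ¬(a ∧ c))))
0 | 0 | 0 | 0 ||    1    |    0     |    0    |    1     |           1           |              1              |                 1                
0 | 0 | 0 | 1 ||    1    |    0     |    0    |    1     |           1           |              1              |                 1                
0 | 0 | 1 | 0 ||    0    |    1     |    0    |    1     |           1           |              1              |                 1                
0 | 0 | 1 | 1 ||    0    |    1     |    0    |    1     |           1           |              1              |                 1                
0 | 1 | 0 | 0 ||    1    |    0     |    0    |    1     |           1           |              1              |                 1                
0 | 1 | 0 | 1 ||    1    |    0     |    0    |    1     |           1           |              1              |                 1                
0 | 1 | 1 | 0 ||    0    |    1     |    0    |    1     |           1           |              1              |                 1                
0 | 1 | 1 | 1 ||    0    |    1     |    0    |    1     |           1           |              1              |                 1                
1 | 0 | 0 | 0 ||    0    |    1     |    0    |    1     |           1           |              1              |                 1                
1 | 0 | 0 | 1 ||    0    |    1     |    0    |    1     |           1           |              1              |                 1                
1 | 0 | 1 | 0 ||    1    |    0     |    1    |    0     |           0           |              0              |                 0                
1 | 0 | 1 | 1 ||    1    |    0     |    1    |    0     |           0           |              1              |                 1                
1 | 1 | 0 | 0 ||    0    |    1     |    0    |    1     |           1           |              1              |                 1                
1 | 1 | 0 | 1 ||    0    |    1     |    0    |    1     |           1           |              1              |                 1                
1 | 1 | 1 | 0 ||    1    |    0     |    1    |    0     |           0           |              0              |                 1                
1 | 1 | 1 | 1 ||    1    |    0     |    1    |    0     |           0           |              1              |                 1                
The formula is true on 15 of the 16 rows.

15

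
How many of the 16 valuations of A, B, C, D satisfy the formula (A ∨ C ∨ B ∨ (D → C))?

A | B | C | D | (D → C) | (A ∨ C ∨ B ∨ (D → C))
- | - | - | - | ------- | ---------------------
T | T | T | T |    T    |           T          
T | T | T | F |    T    |           T          
T | T | F | T |    F    |           T          
T | T | F | F |    T    |           T          
T | F | T | T |    T    |           T          
T | F | T | F |    T    |           T          
T | F | F | T |    F    |           T          
T | F | F | F |    T    |           T          
F | T | T | T |    T    |           T          
F | T | T | F |    T    |           T          
F | T | F | T |    F    |           T          
F | T | F | F |    T    |           T          
F | F | T | T |    T    |           T          
F | F | T | F |    T    |           T          
F | F | F | T |    F    |           F          
F | F | F | F |    T    |           T          
The formula is true on 15 of the 16 rows.

15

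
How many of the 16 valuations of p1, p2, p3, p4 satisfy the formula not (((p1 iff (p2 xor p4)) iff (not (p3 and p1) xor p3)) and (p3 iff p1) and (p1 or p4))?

p1 | p2 | p3 | p4 || φ
T  | T  | T  | T  || T
T  | T  | T  | F  || F
T  | T  | F  | T  || T
T  | T  | F  | F  || T
T  | F  | T  | T  || F
T  | F  | T  | F  || T
T  | F  | F  | T  || T
T  | F  | F  | F  || T
F  | T  | T  | T  || T
F  | T  | T  | F  || T
F  | T  | F  | T  || F
F  | T  | F  | F  || T
F  | F  | T  | T  || T
F  | F  | T  | F  || T
F  | F  | F  | T  || T
F  | F  | F  | F  || T
The formula is true on 13 of the 16 rows.

13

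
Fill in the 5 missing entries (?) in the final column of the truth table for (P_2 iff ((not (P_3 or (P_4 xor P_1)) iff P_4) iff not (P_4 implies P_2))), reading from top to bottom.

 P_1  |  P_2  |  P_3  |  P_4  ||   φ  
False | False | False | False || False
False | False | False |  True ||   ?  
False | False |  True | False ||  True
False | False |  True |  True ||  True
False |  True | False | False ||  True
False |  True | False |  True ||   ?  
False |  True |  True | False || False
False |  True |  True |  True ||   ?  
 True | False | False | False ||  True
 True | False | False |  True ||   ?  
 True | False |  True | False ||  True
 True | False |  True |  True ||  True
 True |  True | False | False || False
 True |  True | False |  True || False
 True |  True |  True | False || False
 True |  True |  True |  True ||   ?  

True, True, True, False, True

Row P_1=False, P_2=False, P_3=False, P_4=True: ((not (P_3 or (P_4 xor P_1)) iff P_4) iff not (P_4 implies P_2)) = False, so the formula = True.
Row P_1=False, P_2=True, P_3=False, P_4=True: ((not (P_3 or (P_4 xor P_1)) iff P_4) iff not (P_4 implies P_2)) = True, so the formula = True.
Row P_1=False, P_2=True, P_3=True, P_4=True: ((not (P_3 or (P_4 xor P_1)) iff P_4) iff not (P_4 implies P_2)) = True, so the formula = True.
Row P_1=True, P_2=False, P_3=False, P_4=True: ((not (P_3 or (P_4 xor P_1)) iff P_4) iff not (P_4 implies P_2)) = True, so the formula = False.
Row P_1=True, P_2=True, P_3=True, P_4=True: ((not (P_3 or (P_4 xor P_1)) iff P_4) iff not (P_4 implies P_2)) = True, so the formula = True.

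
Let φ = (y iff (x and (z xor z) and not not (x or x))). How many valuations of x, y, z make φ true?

x | y | z || (z xor z) | (x or x) | not (x or x) | not not (x or x) | φ
0 | 0 | 0 ||     0     |    0     |      1       |        0         | 1
0 | 0 | 1 ||     0     |    0     |      1       |        0         | 1
0 | 1 | 0 ||     0     |    0     |      1       |        0         | 0
0 | 1 | 1 ||     0     |    0     |      1       |        0         | 0
1 | 0 | 0 ||     0     |    1     |      0       |        1         | 1
1 | 0 | 1 ||     0     |    1     |      0       |        1         | 1
1 | 1 | 0 ||     0     |    1     |      0       |        1         | 0
1 | 1 | 1 ||     0     |    1     |      0       |        1         | 0
The formula is true on 4 of the 8 rows.

4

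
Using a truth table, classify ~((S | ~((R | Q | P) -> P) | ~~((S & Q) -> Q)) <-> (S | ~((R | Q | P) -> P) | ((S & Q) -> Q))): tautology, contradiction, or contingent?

P  Q  R  S     (R | Q | P)  ((R | Q | P) -> P)  ~((R | Q | P) -> P)  (S & Q)  ((S & Q) -> Q)  ~((S & Q) -> Q)  ~~((S & Q) -> Q)  φ
1  1  1  1          1               1                    0              1           1                0                1          0
1  1  1  0          1               1                    0              0           1                0                1          0
1  1  0  1          1               1                    0              1           1                0                1          0
1  1  0  0          1               1                    0              0           1                0                1          0
1  0  1  1          1               1                    0              0           1                0                1          0
1  0  1  0          1               1                    0              0           1                0                1          0
1  0  0  1          1               1                    0              0           1                0                1          0
1  0  0  0          1               1                    0              0           1                0                1          0
0  1  1  1          1               0                    1              1           1                0                1          0
0  1  1  0          1               0                    1              0           1                0                1          0
0  1  0  1          1               0                    1              1           1                0                1          0
0  1  0  0          1               0                    1              0           1                0                1          0
0  0  1  1          1               0                    1              0           1                0                1          0
0  0  1  0          1               0                    1              0           1                0                1          0
0  0  0  1          0               1                    0              0           1                0                1          0
0  0  0  0          0               1                    0              0           1                0                1          0
Every row is 0, so the formula is a contradiction.

contradiction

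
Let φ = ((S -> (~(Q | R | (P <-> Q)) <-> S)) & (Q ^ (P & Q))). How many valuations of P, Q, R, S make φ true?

2

P | Q | R | S | φ
- | - | - | - | -
T | T | T | T | F
T | T | T | F | F
T | T | F | T | F
T | T | F | F | F
T | F | T | T | F
T | F | T | F | F
T | F | F | T | F
T | F | F | F | F
F | T | T | T | F
F | T | T | F | T
F | T | F | T | F
F | T | F | F | T
F | F | T | T | F
F | F | T | F | F
F | F | F | T | F
F | F | F | F | F
The formula is true on 2 of the 16 rows.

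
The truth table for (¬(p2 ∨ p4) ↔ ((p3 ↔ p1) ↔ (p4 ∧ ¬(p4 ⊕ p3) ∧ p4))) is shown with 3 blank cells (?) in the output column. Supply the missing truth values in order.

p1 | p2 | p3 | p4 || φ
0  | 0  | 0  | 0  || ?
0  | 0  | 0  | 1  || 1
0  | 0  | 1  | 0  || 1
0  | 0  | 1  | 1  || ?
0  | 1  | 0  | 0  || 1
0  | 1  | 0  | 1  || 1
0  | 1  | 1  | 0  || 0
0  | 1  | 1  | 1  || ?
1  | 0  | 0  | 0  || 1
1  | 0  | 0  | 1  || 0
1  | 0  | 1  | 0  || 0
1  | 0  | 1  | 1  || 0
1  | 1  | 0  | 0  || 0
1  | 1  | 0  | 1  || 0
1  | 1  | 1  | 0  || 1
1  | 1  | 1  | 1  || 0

0, 1, 1

Row p1=0, p2=0, p3=0, p4=0: ¬(p2 ∨ p4) = 1, ((p3 ↔ p1) ↔ (p4 ∧ ¬(p4 ⊕ p3) ∧ p4)) = 0, so the formula = 0.
Row p1=0, p2=0, p3=1, p4=1: ¬(p2 ∨ p4) = 0, ((p3 ↔ p1) ↔ (p4 ∧ ¬(p4 ⊕ p3) ∧ p4)) = 0, so the formula = 1.
Row p1=0, p2=1, p3=1, p4=1: ¬(p2 ∨ p4) = 0, ((p3 ↔ p1) ↔ (p4 ∧ ¬(p4 ⊕ p3) ∧ p4)) = 0, so the formula = 1.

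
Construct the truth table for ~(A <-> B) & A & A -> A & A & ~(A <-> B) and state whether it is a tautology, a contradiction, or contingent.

A | B | (A <-> B) | ~(A <-> B) | (A & A) | (~(A <-> B) & (A & A)) | ((A & A) & ~(A <-> B)) | φ
- | - | --------- | ---------- | ------- | ---------------------- | ---------------------- | -
1 | 1 |     1     |     0      |    1    |           0            |           0            | 1
1 | 0 |     0     |     1      |    1    |           1            |           1            | 1
0 | 1 |     0     |     1      |    0    |           0            |           0            | 1
0 | 0 |     1     |     0      |    0    |           0            |           0            | 1
Every row is 1, so the formula is a tautology.

tautology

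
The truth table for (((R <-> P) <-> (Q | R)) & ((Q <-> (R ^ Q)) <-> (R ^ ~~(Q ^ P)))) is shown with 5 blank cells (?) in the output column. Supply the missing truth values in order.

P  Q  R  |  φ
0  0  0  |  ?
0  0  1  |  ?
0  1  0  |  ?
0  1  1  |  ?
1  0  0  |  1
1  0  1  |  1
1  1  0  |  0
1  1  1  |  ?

Row P=0, Q=0, R=0: ((R <-> P) <-> (Q | R)) = 0, ((Q <-> (R ^ Q)) <-> (R ^ ~~(Q ^ P))) = 0, so the formula = 0.
Row P=0, Q=0, R=1: ((R <-> P) <-> (Q | R)) = 0, ((Q <-> (R ^ Q)) <-> (R ^ ~~(Q ^ P))) = 0, so the formula = 0.
Row P=0, Q=1, R=0: ((R <-> P) <-> (Q | R)) = 1, ((Q <-> (R ^ Q)) <-> (R ^ ~~(Q ^ P))) = 1, so the formula = 1.
Row P=0, Q=1, R=1: ((R <-> P) <-> (Q | R)) = 0, ((Q <-> (R ^ Q)) <-> (R ^ ~~(Q ^ P))) = 1, so the formula = 0.
Row P=1, Q=1, R=1: ((R <-> P) <-> (Q | R)) = 1, ((Q <-> (R ^ Q)) <-> (R ^ ~~(Q ^ P))) = 0, so the formula = 0.

0, 0, 1, 0, 0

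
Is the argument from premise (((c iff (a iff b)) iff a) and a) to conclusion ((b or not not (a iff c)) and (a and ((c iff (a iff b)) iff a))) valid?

a | b | c || φ | ψ
F | F | F || F | F
F | F | T || F | F
F | T | F || F | F
F | T | T || F | F
T | F | F || T | F
T | F | T || F | F
T | T | F || F | F
T | T | T || T | T
At a=T, b=F, c=F we have φ true but ψ false, so φ does not entail ψ.

no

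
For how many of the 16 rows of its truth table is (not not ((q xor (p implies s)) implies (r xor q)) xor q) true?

  p   |   q   |   r   |   s   |   φ  
----- | ----- | ----- | ----- | -----
 True |  True |  True |  True | False
 True |  True |  True | False |  True
 True |  True | False |  True | False
 True |  True | False | False | False
 True | False |  True |  True |  True
 True | False |  True | False |  True
 True | False | False |  True | False
 True | False | False | False |  True
False |  True |  True |  True | False
False |  True |  True | False | False
False |  True | False |  True | False
False |  True | False | False | False
False | False |  True |  True |  True
False | False |  True | False |  True
False | False | False |  True | False
False | False | False | False | False
The formula is true on 6 of the 16 rows.

6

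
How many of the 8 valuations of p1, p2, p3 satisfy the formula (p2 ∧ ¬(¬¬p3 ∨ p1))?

p1 | p2 | p3 || ¬p3 | ¬¬p3 | (¬¬p3 ∨ p1) | ¬(¬¬p3 ∨ p1) | (p2 ∧ ¬(¬¬p3 ∨ p1))
1  | 1  | 1  ||  0  |  1   |      1      |      0       |          0         
1  | 1  | 0  ||  1  |  0   |      1      |      0       |          0         
1  | 0  | 1  ||  0  |  1   |      1      |      0       |          0         
1  | 0  | 0  ||  1  |  0   |      1      |      0       |          0         
0  | 1  | 1  ||  0  |  1   |      1      |      0       |          0         
0  | 1  | 0  ||  1  |  0   |      0      |      1       |          1         
0  | 0  | 1  ||  0  |  1   |      1      |      0       |          0         
0  | 0  | 0  ||  1  |  0   |      0      |      1       |          0         
The formula is true on 1 of the 8 rows.

1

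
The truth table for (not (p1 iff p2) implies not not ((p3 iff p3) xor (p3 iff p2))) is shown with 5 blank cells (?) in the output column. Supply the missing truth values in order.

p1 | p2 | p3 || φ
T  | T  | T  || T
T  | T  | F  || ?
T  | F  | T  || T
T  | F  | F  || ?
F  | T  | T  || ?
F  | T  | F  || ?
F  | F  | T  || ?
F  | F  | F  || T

T, F, F, T, T

Row p1=T, p2=T, p3=F: not (p1 iff p2) = F, not not ((p3 iff p3) xor (p3 iff p2)) = T, so the formula = T.
Row p1=T, p2=F, p3=F: not (p1 iff p2) = T, not not ((p3 iff p3) xor (p3 iff p2)) = F, so the formula = F.
Row p1=F, p2=T, p3=T: not (p1 iff p2) = T, not not ((p3 iff p3) xor (p3 iff p2)) = F, so the formula = F.
Row p1=F, p2=T, p3=F: not (p1 iff p2) = T, not not ((p3 iff p3) xor (p3 iff p2)) = T, so the formula = T.
Row p1=F, p2=F, p3=T: not (p1 iff p2) = F, not not ((p3 iff p3) xor (p3 iff p2)) = T, so the formula = T.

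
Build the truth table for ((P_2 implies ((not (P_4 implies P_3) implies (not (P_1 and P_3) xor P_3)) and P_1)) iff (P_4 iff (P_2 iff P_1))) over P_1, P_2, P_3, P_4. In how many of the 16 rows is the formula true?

8

P_1 | P_2 | P_3 | P_4 || φ
 0  |  0  |  0  |  0  || 0
 0  |  0  |  0  |  1  || 1
 0  |  0  |  1  |  0  || 0
 0  |  0  |  1  |  1  || 1
 0  |  1  |  0  |  0  || 0
 0  |  1  |  0  |  1  || 1
 0  |  1  |  1  |  0  || 0
 0  |  1  |  1  |  1  || 1
 1  |  0  |  0  |  0  || 1
 1  |  0  |  0  |  1  || 0
 1  |  0  |  1  |  0  || 1
 1  |  0  |  1  |  1  || 0
 1  |  1  |  0  |  0  || 0
 1  |  1  |  0  |  1  || 1
 1  |  1  |  1  |  0  || 0
 1  |  1  |  1  |  1  || 1
The formula is true on 8 of the 16 rows.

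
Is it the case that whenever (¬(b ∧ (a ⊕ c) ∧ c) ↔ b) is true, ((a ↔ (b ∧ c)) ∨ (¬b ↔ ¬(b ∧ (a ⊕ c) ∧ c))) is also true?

a  b  c  |  φ  ψ
0  0  0  |  0  1
0  0  1  |  0  1
0  1  0  |  1  1
0  1  1  |  0  1
1  0  0  |  0  1
1  0  1  |  0  1
1  1  0  |  1  0
1  1  1  |  1  1
At a=1, b=1, c=0 we have φ true but ψ false, so φ does not entail ψ.

no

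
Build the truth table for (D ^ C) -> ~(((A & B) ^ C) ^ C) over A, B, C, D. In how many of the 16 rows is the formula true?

A | B | C | D || (D ^ C) | (A & B) | ((A & B) ^ C) | (((A & B) ^ C) ^ C) | ~(((A & B) ^ C) ^ C) | φ
0 | 0 | 0 | 0 ||    0    |    0    |       0       |          0          |          1           | 1
0 | 0 | 0 | 1 ||    1    |    0    |       0       |          0          |          1           | 1
0 | 0 | 1 | 0 ||    1    |    0    |       1       |          0          |          1           | 1
0 | 0 | 1 | 1 ||    0    |    0    |       1       |          0          |          1           | 1
0 | 1 | 0 | 0 ||    0    |    0    |       0       |          0          |          1           | 1
0 | 1 | 0 | 1 ||    1    |    0    |       0       |          0          |          1           | 1
0 | 1 | 1 | 0 ||    1    |    0    |       1       |          0          |          1           | 1
0 | 1 | 1 | 1 ||    0    |    0    |       1       |          0          |          1           | 1
1 | 0 | 0 | 0 ||    0    |    0    |       0       |          0          |          1           | 1
1 | 0 | 0 | 1 ||    1    |    0    |       0       |          0          |          1           | 1
1 | 0 | 1 | 0 ||    1    |    0    |       1       |          0          |          1           | 1
1 | 0 | 1 | 1 ||    0    |    0    |       1       |          0          |          1           | 1
1 | 1 | 0 | 0 ||    0    |    1    |       1       |          1          |          0           | 1
1 | 1 | 0 | 1 ||    1    |    1    |       1       |          1          |          0           | 0
1 | 1 | 1 | 0 ||    1    |    1    |       0       |          1          |          0           | 0
1 | 1 | 1 | 1 ||    0    |    1    |       0       |          1          |          0           | 1
The formula is true on 14 of the 16 rows.

14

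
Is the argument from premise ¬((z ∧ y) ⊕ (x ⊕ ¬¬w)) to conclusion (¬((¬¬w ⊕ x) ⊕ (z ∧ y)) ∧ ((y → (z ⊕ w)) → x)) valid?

no

x  y  z  w  |  φ  ψ
1  1  1  1  |  0  0
1  1  1  0  |  1  1
1  1  0  1  |  1  1
1  1  0  0  |  0  0
1  0  1  1  |  1  1
1  0  1  0  |  0  0
1  0  0  1  |  1  1
1  0  0  0  |  0  0
0  1  1  1  |  1  1
0  1  1  0  |  0  0
0  1  0  1  |  0  0
0  1  0  0  |  1  1
0  0  1  1  |  0  0
0  0  1  0  |  1  0
0  0  0  1  |  0  0
0  0  0  0  |  1  0
At x=0, y=0, z=1, w=0 we have φ true but ψ false, so φ does not entail ψ.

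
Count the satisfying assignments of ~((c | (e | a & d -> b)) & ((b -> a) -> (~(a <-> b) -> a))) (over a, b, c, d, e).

a  b  c  d  e  |  φ
T  T  T  T  T  |  F
T  T  T  T  F  |  F
T  T  T  F  T  |  F
T  T  T  F  F  |  F
T  T  F  T  T  |  F
T  T  F  T  F  |  F
T  T  F  F  T  |  F
T  T  F  F  F  |  F
T  F  T  T  T  |  F
T  F  T  T  F  |  F
T  F  T  F  T  |  F
T  F  T  F  F  |  F
T  F  F  T  T  |  T
T  F  F  T  F  |  T
T  F  F  F  T  |  T
T  F  F  F  F  |  F
F  T  T  T  T  |  F
F  T  T  T  F  |  F
F  T  T  F  T  |  F
F  T  T  F  F  |  F
F  T  F  T  T  |  F
F  T  F  T  F  |  F
F  T  F  F  T  |  F
F  T  F  F  F  |  F
F  F  T  T  T  |  F
F  F  T  T  F  |  F
F  F  T  F  T  |  F
F  F  T  F  F  |  F
F  F  F  T  T  |  T
F  F  F  T  F  |  F
F  F  F  F  T  |  T
F  F  F  F  F  |  F
The formula is true on 5 of the 32 rows.

5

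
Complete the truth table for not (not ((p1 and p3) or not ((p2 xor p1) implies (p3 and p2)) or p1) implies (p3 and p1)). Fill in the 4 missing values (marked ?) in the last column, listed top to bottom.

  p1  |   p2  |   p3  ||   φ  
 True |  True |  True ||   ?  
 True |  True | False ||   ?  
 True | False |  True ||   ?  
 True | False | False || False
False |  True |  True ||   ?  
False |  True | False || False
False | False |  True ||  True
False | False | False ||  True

Row 1: not ((p1 and p3) or not ((p2 xor p1) implies (p3 and p2)) or p1) = False, (p3 and p1) = True, (not ((p1 and p3) or not ((p2 xor p1) implies (p3 and p2)) or p1) implies (p3 and p1)) = True, so the formula = False.
Row 2: not ((p1 and p3) or not ((p2 xor p1) implies (p3 and p2)) or p1) = False, (p3 and p1) = False, (not ((p1 and p3) or not ((p2 xor p1) implies (p3 and p2)) or p1) implies (p3 and p1)) = True, so the formula = False.
Row 3: not ((p1 and p3) or not ((p2 xor p1) implies (p3 and p2)) or p1) = False, (p3 and p1) = True, (not ((p1 and p3) or not ((p2 xor p1) implies (p3 and p2)) or p1) implies (p3 and p1)) = True, so the formula = False.
Row 5: not ((p1 and p3) or not ((p2 xor p1) implies (p3 and p2)) or p1) = True, (p3 and p1) = False, (not ((p1 and p3) or not ((p2 xor p1) implies (p3 and p2)) or p1) implies (p3 and p1)) = False, so the formula = True.

False, False, False, True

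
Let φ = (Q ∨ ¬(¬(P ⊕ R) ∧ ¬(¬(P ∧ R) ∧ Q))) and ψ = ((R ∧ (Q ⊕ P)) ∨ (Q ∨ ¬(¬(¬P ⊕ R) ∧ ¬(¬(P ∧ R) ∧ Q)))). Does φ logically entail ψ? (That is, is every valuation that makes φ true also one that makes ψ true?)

P | Q | R | φ | ψ
- | - | - | - | -
1 | 1 | 1 | 1 | 1
1 | 1 | 0 | 1 | 1
1 | 0 | 1 | 0 | 1
1 | 0 | 0 | 1 | 0
0 | 1 | 1 | 1 | 1
0 | 1 | 0 | 1 | 1
0 | 0 | 1 | 1 | 0
0 | 0 | 0 | 0 | 1
At P=1, Q=0, R=0 we have φ true but ψ false, so φ does not entail ψ.

no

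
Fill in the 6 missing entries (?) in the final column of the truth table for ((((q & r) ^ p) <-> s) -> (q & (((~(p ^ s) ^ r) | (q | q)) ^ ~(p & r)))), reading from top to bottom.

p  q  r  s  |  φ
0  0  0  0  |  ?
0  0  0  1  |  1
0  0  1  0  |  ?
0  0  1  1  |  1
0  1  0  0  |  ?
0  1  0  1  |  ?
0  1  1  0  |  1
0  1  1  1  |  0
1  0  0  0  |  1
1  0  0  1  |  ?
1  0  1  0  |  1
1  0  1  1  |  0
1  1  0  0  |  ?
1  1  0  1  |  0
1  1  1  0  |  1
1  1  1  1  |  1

0, 0, 0, 1, 0, 1

Row p=0, q=0, r=0, s=0: (((q & r) ^ p) <-> s) = 1, (q & (((~(p ^ s) ^ r) | (q | q)) ^ ~(p & r))) = 0, so the formula = 0.
Row p=0, q=0, r=1, s=0: (((q & r) ^ p) <-> s) = 1, (q & (((~(p ^ s) ^ r) | (q | q)) ^ ~(p & r))) = 0, so the formula = 0.
Row p=0, q=1, r=0, s=0: (((q & r) ^ p) <-> s) = 1, (q & (((~(p ^ s) ^ r) | (q | q)) ^ ~(p & r))) = 0, so the formula = 0.
Row p=0, q=1, r=0, s=1: (((q & r) ^ p) <-> s) = 0, (q & (((~(p ^ s) ^ r) | (q | q)) ^ ~(p & r))) = 0, so the formula = 1.
Row p=1, q=0, r=0, s=1: (((q & r) ^ p) <-> s) = 1, (q & (((~(p ^ s) ^ r) | (q | q)) ^ ~(p & r))) = 0, so the formula = 0.
Row p=1, q=1, r=0, s=0: (((q & r) ^ p) <-> s) = 0, (q & (((~(p ^ s) ^ r) | (q | q)) ^ ~(p & r))) = 0, so the formula = 1.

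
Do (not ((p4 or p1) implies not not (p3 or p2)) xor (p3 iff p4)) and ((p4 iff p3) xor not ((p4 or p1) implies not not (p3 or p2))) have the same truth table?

p1 | p2 | p3 | p4 | φ | ψ
-- | -- | -- | -- | - | -
T  | T  | T  | T  | T | T
T  | T  | T  | F  | F | F
T  | T  | F  | T  | F | F
T  | T  | F  | F  | T | T
T  | F  | T  | T  | T | T
T  | F  | T  | F  | F | F
T  | F  | F  | T  | T | T
T  | F  | F  | F  | F | F
F  | T  | T  | T  | T | T
F  | T  | T  | F  | F | F
F  | T  | F  | T  | F | F
F  | T  | F  | F  | T | T
F  | F  | T  | T  | T | T
F  | F  | T  | F  | F | F
F  | F  | F  | T  | T | T
F  | F  | F  | F  | T | T
The columns for φ and ψ agree on every row, so they are logically equivalent.

equivalent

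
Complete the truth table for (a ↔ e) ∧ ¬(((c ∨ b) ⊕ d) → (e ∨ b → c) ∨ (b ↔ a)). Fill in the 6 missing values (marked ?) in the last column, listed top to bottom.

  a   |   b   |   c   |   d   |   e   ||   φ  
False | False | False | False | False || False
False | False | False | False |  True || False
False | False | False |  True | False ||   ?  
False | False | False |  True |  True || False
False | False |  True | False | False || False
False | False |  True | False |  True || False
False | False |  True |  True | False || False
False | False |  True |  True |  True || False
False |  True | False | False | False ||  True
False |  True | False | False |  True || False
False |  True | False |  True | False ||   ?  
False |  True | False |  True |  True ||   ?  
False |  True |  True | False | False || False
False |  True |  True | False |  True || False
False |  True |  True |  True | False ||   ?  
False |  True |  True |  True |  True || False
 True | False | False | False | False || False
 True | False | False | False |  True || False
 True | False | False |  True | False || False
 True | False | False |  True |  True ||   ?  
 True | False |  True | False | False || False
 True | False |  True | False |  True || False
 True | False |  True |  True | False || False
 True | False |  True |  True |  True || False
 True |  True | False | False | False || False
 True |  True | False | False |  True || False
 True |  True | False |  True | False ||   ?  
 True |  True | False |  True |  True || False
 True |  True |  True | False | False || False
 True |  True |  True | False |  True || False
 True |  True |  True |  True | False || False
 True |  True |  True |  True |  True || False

Row a=False, b=False, c=False, d=True, e=False: (a ↔ e) = True, ¬(((c ∨ b) ⊕ d) → (e ∨ b → c) ∨ (b ↔ a)) = False, so the formula = False.
Row a=False, b=True, c=False, d=True, e=False: (a ↔ e) = True, ¬(((c ∨ b) ⊕ d) → (e ∨ b → c) ∨ (b ↔ a)) = False, so the formula = False.
Row a=False, b=True, c=False, d=True, e=True: (a ↔ e) = False, ¬(((c ∨ b) ⊕ d) → (e ∨ b → c) ∨ (b ↔ a)) = False, so the formula = False.
Row a=False, b=True, c=True, d=True, e=False: (a ↔ e) = True, ¬(((c ∨ b) ⊕ d) → (e ∨ b → c) ∨ (b ↔ a)) = False, so the formula = False.
Row a=True, b=False, c=False, d=True, e=True: (a ↔ e) = True, ¬(((c ∨ b) ⊕ d) → (e ∨ b → c) ∨ (b ↔ a)) = True, so the formula = True.
Row a=True, b=True, c=False, d=True, e=False: (a ↔ e) = False, ¬(((c ∨ b) ⊕ d) → (e ∨ b → c) ∨ (b ↔ a)) = False, so the formula = False.

False, False, False, False, True, False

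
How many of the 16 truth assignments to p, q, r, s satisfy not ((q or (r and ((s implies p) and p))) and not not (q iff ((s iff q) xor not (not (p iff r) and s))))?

p  q  r  s  |  φ
T  T  T  T  |  T
T  T  T  F  |  F
T  T  F  T  |  F
T  T  F  F  |  F
T  F  T  T  |  T
T  F  T  F  |  F
T  F  F  T  |  T
T  F  F  F  |  T
F  T  T  T  |  F
F  T  T  F  |  F
F  T  F  T  |  T
F  T  F  F  |  F
F  F  T  T  |  T
F  F  T  F  |  T
F  F  F  T  |  T
F  F  F  F  |  T
The formula is true on 9 of the 16 rows.

9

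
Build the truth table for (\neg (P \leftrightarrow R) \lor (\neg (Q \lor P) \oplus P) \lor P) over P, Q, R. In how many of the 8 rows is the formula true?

7

  P      Q      R    |  (P \leftrightarrow R)  \neg (P \leftrightarrow R)  (Q \lor P)  \neg (Q \lor P)  (\neg (Q \lor P) \oplus P)    φ  
False  False  False  |           True                    False               False           True                  True              True
False  False   True  |          False                     True               False           True                  True              True
False   True  False  |           True                    False                True          False                 False             False
False   True   True  |          False                     True                True          False                 False              True
 True  False  False  |          False                     True                True          False                  True              True
 True  False   True  |           True                    False                True          False                  True              True
 True   True  False  |          False                     True                True          False                  True              True
 True   True   True  |           True                    False                True          False                  True              True
The formula is true on 7 of the 8 rows.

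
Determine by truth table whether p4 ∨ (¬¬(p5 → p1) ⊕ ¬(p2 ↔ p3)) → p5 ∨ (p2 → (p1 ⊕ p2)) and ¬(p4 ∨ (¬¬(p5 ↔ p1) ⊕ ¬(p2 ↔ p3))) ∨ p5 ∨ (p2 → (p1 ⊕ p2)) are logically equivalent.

p1 | p2 | p3 | p4 | p5 || φ | ψ
0  | 0  | 0  | 0  | 0  || 1 | 1
0  | 0  | 0  | 0  | 1  || 1 | 1
0  | 0  | 0  | 1  | 0  || 1 | 1
0  | 0  | 0  | 1  | 1  || 1 | 1
0  | 0  | 1  | 0  | 0  || 1 | 1
0  | 0  | 1  | 0  | 1  || 1 | 1
0  | 0  | 1  | 1  | 0  || 1 | 1
0  | 0  | 1  | 1  | 1  || 1 | 1
0  | 1  | 0  | 0  | 0  || 1 | 1
0  | 1  | 0  | 0  | 1  || 1 | 1
0  | 1  | 0  | 1  | 0  || 1 | 1
0  | 1  | 0  | 1  | 1  || 1 | 1
0  | 1  | 1  | 0  | 0  || 1 | 1
0  | 1  | 1  | 0  | 1  || 1 | 1
0  | 1  | 1  | 1  | 0  || 1 | 1
0  | 1  | 1  | 1  | 1  || 1 | 1
1  | 0  | 0  | 0  | 0  || 1 | 1
1  | 0  | 0  | 0  | 1  || 1 | 1
1  | 0  | 0  | 1  | 0  || 1 | 1
1  | 0  | 0  | 1  | 1  || 1 | 1
1  | 0  | 1  | 0  | 0  || 1 | 1
1  | 0  | 1  | 0  | 1  || 1 | 1
1  | 0  | 1  | 1  | 0  || 1 | 1
1  | 0  | 1  | 1  | 1  || 1 | 1
1  | 1  | 0  | 0  | 0  || 1 | 0
1  | 1  | 0  | 0  | 1  || 1 | 1
1  | 1  | 0  | 1  | 0  || 0 | 0
1  | 1  | 0  | 1  | 1  || 1 | 1
1  | 1  | 1  | 0  | 0  || 0 | 1
1  | 1  | 1  | 0  | 1  || 1 | 1
1  | 1  | 1  | 1  | 0  || 0 | 0
1  | 1  | 1  | 1  | 1  || 1 | 1
The columns differ at p1=1, p2=1, p3=0, p4=0, p5=0 (φ=1, ψ=0), so they are not equivalent.

not equivalent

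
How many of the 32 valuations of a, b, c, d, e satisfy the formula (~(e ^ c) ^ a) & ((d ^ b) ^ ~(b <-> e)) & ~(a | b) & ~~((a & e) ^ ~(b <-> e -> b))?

1

a | b | c | d | e || φ
T | T | T | T | T || F
T | T | T | T | F || F
T | T | T | F | T || F
T | T | T | F | F || F
T | T | F | T | T || F
T | T | F | T | F || F
T | T | F | F | T || F
T | T | F | F | F || F
T | F | T | T | T || F
T | F | T | T | F || F
T | F | T | F | T || F
T | F | T | F | F || F
T | F | F | T | T || F
T | F | F | T | F || F
T | F | F | F | T || F
T | F | F | F | F || F
F | T | T | T | T || F
F | T | T | T | F || F
F | T | T | F | T || F
F | T | T | F | F || F
F | T | F | T | T || F
F | T | F | T | F || F
F | T | F | F | T || F
F | T | F | F | F || F
F | F | T | T | T || F
F | F | T | T | F || F
F | F | T | F | T || F
F | F | T | F | F || F
F | F | F | T | T || F
F | F | F | T | F || T
F | F | F | F | T || F
F | F | F | F | F || F
The formula is true on 1 of the 32 rows.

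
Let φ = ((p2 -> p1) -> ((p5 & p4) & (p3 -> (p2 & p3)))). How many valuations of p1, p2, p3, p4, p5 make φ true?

12

p1  p2  p3  p4  p5  |  φ
T   T   T   T   T   |  T
T   T   T   T   F   |  F
T   T   T   F   T   |  F
T   T   T   F   F   |  F
T   T   F   T   T   |  T
T   T   F   T   F   |  F
T   T   F   F   T   |  F
T   T   F   F   F   |  F
T   F   T   T   T   |  F
T   F   T   T   F   |  F
T   F   T   F   T   |  F
T   F   T   F   F   |  F
T   F   F   T   T   |  T
T   F   F   T   F   |  F
T   F   F   F   T   |  F
T   F   F   F   F   |  F
F   T   T   T   T   |  T
F   T   T   T   F   |  T
F   T   T   F   T   |  T
F   T   T   F   F   |  T
F   T   F   T   T   |  T
F   T   F   T   F   |  T
F   T   F   F   T   |  T
F   T   F   F   F   |  T
F   F   T   T   T   |  F
F   F   T   T   F   |  F
F   F   T   F   T   |  F
F   F   T   F   F   |  F
F   F   F   T   T   |  T
F   F   F   T   F   |  F
F   F   F   F   T   |  F
F   F   F   F   F   |  F
The formula is true on 12 of the 32 rows.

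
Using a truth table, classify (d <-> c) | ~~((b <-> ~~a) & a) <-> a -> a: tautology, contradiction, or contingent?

a  b  c  d  |  (d <-> c)  ~a  ~~a  (b <-> ~~a)  ((b <-> ~~a) & a)  ~((b <-> ~~a) & a)  ~~((b <-> ~~a) & a)  (a -> a)  φ
1  1  1  1  |      1      0    1        1               1                  0                    1              1      1
1  1  1  0  |      0      0    1        1               1                  0                    1              1      1
1  1  0  1  |      0      0    1        1               1                  0                    1              1      1
1  1  0  0  |      1      0    1        1               1                  0                    1              1      1
1  0  1  1  |      1      0    1        0               0                  1                    0              1      1
1  0  1  0  |      0      0    1        0               0                  1                    0              1      0
1  0  0  1  |      0      0    1        0               0                  1                    0              1      0
1  0  0  0  |      1      0    1        0               0                  1                    0              1      1
0  1  1  1  |      1      1    0        0               0                  1                    0              1      1
0  1  1  0  |      0      1    0        0               0                  1                    0              1      0
0  1  0  1  |      0      1    0        0               0                  1                    0              1      0
0  1  0  0  |      1      1    0        0               0                  1                    0              1      1
0  0  1  1  |      1      1    0        1               0                  1                    0              1      1
0  0  1  0  |      0      1    0        1               0                  1                    0              1      0
0  0  0  1  |      0      1    0        1               0                  1                    0              1      0
0  0  0  0  |      1      1    0        1               0                  1                    0              1      1
10 of 16 rows are 1, so the formula is contingent.

contingent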